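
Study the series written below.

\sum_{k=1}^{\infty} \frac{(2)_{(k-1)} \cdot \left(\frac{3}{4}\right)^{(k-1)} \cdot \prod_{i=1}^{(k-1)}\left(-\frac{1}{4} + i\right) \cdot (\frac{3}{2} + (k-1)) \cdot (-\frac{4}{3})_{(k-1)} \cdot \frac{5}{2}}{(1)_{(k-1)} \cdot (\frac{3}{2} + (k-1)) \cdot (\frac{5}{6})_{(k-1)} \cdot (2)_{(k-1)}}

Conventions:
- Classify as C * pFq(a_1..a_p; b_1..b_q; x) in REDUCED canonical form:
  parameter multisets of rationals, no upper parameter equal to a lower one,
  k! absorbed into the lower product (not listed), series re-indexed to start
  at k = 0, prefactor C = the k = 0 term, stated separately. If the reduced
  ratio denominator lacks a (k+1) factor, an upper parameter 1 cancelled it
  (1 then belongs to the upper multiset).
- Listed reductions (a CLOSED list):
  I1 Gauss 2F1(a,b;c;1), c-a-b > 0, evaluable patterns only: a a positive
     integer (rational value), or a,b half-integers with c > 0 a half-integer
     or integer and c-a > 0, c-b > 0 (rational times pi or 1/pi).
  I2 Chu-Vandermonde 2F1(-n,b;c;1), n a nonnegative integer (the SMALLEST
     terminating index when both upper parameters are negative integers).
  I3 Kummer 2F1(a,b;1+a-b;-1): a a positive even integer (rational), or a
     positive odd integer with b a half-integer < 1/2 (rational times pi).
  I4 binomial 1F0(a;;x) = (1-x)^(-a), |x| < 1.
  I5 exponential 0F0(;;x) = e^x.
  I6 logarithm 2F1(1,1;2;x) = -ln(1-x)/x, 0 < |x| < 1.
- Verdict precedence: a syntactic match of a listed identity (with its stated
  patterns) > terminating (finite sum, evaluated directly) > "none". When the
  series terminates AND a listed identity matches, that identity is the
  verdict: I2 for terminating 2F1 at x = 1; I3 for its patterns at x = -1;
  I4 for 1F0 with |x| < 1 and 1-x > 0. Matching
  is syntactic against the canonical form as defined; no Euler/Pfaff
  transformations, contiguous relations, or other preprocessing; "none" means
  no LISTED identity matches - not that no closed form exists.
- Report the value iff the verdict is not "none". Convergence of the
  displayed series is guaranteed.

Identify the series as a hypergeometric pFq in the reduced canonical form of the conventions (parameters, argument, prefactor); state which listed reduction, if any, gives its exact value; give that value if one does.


Classification (C = \frac{5}{2}): 2F1 with upper {-\frac{4}{3}, \frac{3}{4}}, lower {\frac{5}{6}}, argument x = \frac{3}{4}. Verdict: none - this 2F1 at x = \frac{3}{4} matches no listed pattern, and upper {-\frac{4}{3}, \frac{3}{4}} holds no stopper.

The tell: t_0 = \frac{5}{2} here, and the parameter 2 appears in both the upper and lower lists and cancels (alongside the other common factor).
Term ratio: r(k) = \frac{3}{4} * (k-\frac{4}{3}) (k+\frac{3}{4}) / [(k+\frac{5}{6}) (k+1)] - rational; roots negated = parameters, x = \frac{3}{4}, C = \frac{5}{2}.


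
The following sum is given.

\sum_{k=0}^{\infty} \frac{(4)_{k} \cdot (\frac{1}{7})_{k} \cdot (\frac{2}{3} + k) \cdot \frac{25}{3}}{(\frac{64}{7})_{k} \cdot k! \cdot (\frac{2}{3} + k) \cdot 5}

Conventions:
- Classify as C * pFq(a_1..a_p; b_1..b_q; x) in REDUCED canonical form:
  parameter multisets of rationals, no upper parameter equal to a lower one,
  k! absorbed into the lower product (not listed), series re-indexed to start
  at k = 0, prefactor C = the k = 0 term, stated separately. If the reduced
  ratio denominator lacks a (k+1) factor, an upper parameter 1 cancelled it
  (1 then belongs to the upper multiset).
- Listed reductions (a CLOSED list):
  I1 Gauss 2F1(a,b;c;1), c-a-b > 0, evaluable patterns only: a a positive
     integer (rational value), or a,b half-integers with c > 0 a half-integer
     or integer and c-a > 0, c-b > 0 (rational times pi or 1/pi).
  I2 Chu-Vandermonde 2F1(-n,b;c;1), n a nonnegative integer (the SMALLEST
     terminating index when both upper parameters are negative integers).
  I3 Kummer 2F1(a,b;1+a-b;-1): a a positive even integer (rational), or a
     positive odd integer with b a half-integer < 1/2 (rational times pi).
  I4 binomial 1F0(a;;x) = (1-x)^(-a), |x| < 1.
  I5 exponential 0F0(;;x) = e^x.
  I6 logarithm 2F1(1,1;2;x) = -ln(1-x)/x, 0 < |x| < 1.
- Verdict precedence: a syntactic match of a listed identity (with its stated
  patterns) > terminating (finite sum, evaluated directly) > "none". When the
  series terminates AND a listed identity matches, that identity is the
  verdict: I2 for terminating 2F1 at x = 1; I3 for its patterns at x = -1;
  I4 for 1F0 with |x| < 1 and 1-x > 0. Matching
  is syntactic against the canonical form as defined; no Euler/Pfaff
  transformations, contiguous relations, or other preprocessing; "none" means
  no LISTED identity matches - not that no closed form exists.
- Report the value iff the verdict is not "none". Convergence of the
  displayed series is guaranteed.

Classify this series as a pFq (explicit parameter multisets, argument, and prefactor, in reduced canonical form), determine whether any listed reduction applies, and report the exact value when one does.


Prefactor \frac{5}{3}, argument 1: 2F1 with upper {\frac{1}{7}, 4} over lower {\frac{64}{7}}. Verdict: this is Gauss's theorem (I1) (x = 1: the Gamma ratio telescopes since c-a-b = 5 > 0 and a = 4 in Z>0). Sum: \frac{61275}{33614}.

First insight: from the first term \frac{5}{3}: the constant factors (C = 5/3, x = 1) combine into one prefactor.
Consecutive-term ratio: r(k) = 1 * (k+\frac{1}{7}) (k+4) / [(k+\frac{64}{7}) (k+1)] - rational in k, leading ratio 1; with t_0 = \frac{5}{3}, classification follows.


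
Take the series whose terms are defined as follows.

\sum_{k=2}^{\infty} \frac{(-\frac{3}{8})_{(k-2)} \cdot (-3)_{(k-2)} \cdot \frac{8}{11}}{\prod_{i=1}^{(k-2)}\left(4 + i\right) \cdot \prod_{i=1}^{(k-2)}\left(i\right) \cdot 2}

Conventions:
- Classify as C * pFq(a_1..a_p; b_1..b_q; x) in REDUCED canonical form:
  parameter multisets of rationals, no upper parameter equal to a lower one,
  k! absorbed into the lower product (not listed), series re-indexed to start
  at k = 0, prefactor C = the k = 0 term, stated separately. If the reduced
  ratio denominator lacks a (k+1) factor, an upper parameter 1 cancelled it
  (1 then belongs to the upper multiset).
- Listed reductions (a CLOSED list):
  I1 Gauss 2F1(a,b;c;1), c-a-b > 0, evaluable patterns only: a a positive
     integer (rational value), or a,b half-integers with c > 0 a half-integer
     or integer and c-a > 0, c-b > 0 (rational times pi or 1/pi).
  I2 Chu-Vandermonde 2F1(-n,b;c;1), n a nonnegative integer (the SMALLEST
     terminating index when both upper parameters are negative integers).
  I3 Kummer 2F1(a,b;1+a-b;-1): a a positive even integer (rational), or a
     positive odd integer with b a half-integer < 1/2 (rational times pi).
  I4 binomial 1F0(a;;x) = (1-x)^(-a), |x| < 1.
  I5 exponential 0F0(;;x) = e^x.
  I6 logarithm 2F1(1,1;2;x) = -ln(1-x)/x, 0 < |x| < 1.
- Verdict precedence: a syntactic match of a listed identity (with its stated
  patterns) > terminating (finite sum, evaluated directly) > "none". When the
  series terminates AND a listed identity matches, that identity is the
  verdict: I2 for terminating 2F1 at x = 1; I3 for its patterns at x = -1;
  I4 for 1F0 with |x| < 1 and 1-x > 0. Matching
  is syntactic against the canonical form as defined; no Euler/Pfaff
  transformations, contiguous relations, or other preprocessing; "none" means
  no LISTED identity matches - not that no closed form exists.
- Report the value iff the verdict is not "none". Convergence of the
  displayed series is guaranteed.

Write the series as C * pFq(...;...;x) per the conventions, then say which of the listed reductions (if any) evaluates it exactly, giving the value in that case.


Key observation: from the first term \frac{4}{11}: the constant factors (prefactor 4/11) combine into one prefactor.
Adjacent-term ratio: r(k) = 1 * (k-3) (k-\frac{3}{8}) / [(k+5) (k+1)] - rational in k. x = 1; t_0 = \frac{4}{11}; negate the roots.

x = 1 here; the reduced form reads 2F1, upper {-3, -\frac{3}{8}}, lower {5}, C = \frac{4}{11}. Verdict: Vandermonde's identity (I2) fires (terminating 2F1 at x = 1 with n = 3, b = -3/8, c = 5). Hence: \frac{43129}{98560}.


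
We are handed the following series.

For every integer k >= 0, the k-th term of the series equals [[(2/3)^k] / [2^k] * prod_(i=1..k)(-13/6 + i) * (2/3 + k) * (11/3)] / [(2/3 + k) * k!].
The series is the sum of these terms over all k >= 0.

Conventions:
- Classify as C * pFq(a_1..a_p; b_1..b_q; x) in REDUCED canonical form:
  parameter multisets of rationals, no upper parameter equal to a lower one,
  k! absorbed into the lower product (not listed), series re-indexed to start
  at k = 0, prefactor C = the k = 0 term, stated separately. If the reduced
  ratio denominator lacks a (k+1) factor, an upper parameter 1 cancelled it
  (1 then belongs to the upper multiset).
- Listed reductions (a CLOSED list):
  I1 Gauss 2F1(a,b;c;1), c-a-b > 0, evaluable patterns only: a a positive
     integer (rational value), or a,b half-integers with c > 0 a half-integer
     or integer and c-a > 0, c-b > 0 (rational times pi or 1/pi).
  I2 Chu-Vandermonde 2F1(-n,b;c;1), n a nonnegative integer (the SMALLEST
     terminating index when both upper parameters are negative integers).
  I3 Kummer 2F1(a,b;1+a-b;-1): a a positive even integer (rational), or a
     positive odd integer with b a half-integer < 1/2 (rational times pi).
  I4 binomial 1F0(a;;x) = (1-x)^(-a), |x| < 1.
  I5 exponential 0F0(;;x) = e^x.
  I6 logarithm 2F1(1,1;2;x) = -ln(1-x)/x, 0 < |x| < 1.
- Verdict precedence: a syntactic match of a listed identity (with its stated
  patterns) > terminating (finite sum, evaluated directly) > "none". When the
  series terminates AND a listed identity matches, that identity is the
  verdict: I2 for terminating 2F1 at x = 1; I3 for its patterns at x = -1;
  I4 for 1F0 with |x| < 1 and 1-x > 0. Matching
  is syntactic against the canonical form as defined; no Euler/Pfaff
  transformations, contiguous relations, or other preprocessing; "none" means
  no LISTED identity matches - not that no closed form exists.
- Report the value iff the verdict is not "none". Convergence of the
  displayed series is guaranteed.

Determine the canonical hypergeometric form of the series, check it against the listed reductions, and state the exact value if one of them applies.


Prefactor 11/3, argument 1/3: 1F0 with upper {-7/6} over lower {-}. Verdict (x = 1/3): binomial (I4) applies (the 1F0 binomial series: exponent 7/6, x = 1/3). Its exact value is (11/3) * (2/3)^(7/6).

First insight: from the first term 11/3: the two k-th powers (prefactor 11/3) combine into one argument.
Step ratio: r(k) = (1/3) * (k-7/6) / [(k+1)] ; factor over Q: parameters, x = (1/3), and C = 11/3.


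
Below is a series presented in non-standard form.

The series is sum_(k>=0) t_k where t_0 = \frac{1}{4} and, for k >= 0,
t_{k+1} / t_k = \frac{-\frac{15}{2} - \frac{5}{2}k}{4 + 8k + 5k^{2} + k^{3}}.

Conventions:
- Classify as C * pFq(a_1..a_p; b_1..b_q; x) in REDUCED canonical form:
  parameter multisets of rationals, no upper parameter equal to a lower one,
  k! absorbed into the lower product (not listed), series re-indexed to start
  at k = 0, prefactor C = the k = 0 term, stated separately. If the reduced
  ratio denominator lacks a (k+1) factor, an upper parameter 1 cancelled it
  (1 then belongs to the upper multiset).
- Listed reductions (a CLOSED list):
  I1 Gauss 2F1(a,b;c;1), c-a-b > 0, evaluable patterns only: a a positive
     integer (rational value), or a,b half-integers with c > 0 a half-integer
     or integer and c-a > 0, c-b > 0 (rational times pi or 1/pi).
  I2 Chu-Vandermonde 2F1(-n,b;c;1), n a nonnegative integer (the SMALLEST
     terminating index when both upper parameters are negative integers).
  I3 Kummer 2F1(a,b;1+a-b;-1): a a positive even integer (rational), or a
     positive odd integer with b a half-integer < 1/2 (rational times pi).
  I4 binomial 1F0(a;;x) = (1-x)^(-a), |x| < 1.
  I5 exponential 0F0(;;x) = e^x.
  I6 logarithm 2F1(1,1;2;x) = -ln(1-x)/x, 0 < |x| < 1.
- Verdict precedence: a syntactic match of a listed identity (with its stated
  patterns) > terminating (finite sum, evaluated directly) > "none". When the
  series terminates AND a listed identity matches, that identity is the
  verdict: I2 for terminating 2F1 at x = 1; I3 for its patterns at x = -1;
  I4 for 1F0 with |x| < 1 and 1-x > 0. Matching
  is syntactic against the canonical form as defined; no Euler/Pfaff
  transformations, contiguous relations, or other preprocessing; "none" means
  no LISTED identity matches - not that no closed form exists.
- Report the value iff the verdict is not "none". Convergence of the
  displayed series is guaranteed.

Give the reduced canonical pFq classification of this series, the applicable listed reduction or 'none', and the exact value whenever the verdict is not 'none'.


With C = \frac{1}{4}: the canonical form is 1F2(3; 2, 2; -\frac{5}{2}). Verdict: none - at argument -\frac{5}{2} the multisets {3} ; {2, 2} match no listed identity.

Key step: with t_0 = \frac{1}{4}, the expanded ratio factors over Q; prefactor 1/4, roots give parameters.
Step ratio: r(k) = -\frac{5}{2} * (k+3) / [(k+2) (k+2) (k+1)] - rational in k. x = -\frac{5}{2}; t_0 = \frac{1}{4}; negate the roots.


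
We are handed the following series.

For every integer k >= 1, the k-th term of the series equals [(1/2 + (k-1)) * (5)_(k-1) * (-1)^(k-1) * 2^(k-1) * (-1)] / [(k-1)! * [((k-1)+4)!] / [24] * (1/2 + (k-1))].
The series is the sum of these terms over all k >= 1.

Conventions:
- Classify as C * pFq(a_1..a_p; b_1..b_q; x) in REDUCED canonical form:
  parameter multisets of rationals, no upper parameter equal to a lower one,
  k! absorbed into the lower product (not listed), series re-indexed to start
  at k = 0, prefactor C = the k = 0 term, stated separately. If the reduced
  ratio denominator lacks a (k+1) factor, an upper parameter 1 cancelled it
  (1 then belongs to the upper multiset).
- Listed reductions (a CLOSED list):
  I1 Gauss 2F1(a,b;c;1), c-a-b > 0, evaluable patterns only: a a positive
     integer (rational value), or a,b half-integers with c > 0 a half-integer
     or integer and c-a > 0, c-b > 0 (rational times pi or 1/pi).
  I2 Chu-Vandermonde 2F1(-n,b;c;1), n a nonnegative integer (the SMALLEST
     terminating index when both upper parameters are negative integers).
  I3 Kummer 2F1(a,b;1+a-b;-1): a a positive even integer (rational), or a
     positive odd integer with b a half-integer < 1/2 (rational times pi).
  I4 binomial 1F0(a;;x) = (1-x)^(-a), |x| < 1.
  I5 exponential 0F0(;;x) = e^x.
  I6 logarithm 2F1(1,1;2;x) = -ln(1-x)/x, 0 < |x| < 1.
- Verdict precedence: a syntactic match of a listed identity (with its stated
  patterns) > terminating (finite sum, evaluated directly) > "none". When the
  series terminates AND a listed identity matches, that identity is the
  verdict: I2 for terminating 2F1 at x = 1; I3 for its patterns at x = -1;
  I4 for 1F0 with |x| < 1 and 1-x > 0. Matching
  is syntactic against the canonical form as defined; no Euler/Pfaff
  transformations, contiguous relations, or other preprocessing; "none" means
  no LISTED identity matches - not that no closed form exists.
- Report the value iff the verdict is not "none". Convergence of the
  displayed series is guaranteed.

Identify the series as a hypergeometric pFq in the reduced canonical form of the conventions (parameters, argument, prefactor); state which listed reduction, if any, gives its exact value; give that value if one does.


x = -2 here; the reduced form reads 0F0, upper {-}, lower {-}, C = -1. Verdict at x = -2: exponential (I5) matches (the 0F0 exponential series at x = -2). Value: (-1) * e^(-2).

Structural cue: x = (-2) and the denominator's factorial ratio (prefactor -1) is a lower Pochhammer.
Step ratio: r(k) = (-2) * 1 / [(k+1)] - rational in k. x = (-2); t_0 = -1; negate the roots.


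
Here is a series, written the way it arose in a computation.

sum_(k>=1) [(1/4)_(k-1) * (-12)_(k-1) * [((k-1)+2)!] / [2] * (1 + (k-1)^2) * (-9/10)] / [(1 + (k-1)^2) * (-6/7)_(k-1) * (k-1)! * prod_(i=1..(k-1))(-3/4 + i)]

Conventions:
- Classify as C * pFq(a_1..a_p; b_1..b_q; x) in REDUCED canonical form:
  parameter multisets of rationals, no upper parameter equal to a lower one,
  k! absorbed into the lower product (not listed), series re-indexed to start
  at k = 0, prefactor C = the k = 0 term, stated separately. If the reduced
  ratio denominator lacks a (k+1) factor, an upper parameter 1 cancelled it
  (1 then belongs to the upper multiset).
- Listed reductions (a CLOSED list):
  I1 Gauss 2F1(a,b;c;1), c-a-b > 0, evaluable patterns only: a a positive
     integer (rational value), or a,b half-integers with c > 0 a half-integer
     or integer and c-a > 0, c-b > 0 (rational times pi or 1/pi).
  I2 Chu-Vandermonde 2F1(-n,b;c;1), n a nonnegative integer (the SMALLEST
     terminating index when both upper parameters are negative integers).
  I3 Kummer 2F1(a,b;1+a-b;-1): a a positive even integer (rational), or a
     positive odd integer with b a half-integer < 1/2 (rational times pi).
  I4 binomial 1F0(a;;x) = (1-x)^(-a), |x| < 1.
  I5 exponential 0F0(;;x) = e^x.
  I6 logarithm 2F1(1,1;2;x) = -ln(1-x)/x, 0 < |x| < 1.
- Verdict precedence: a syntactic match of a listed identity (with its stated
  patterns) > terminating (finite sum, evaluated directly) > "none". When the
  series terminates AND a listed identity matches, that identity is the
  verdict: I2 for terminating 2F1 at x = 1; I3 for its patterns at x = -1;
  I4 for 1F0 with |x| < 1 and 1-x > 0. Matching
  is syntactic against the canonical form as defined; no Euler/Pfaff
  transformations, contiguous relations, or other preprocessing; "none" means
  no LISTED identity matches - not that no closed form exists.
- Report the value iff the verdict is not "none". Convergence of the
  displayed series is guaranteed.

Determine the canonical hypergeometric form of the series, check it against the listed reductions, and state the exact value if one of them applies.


At argument 1: a 2F1 with upper {-12, 3}, lower {-6/7}, scaled by C = -9/10. Verdict at x = 1: the Chu-Vandermonde identity I2 matches (terminating 2F1 at x = 1 with n = 12, b = 3, c = -6/7). Value: 1053/43168.

Key observation: t_0 = -9/10 here, and the factorial ratio (prefactor -9/10) (k+a-1)!/(a-1)! is a rising factorial (a)_k.
Consecutive-term ratio: r(k) = 1 * (k-12) (k+3) / [(k-6/7) (k+1)] - rational in k, leading ratio 1; with t_0 = -9/10, classification follows.


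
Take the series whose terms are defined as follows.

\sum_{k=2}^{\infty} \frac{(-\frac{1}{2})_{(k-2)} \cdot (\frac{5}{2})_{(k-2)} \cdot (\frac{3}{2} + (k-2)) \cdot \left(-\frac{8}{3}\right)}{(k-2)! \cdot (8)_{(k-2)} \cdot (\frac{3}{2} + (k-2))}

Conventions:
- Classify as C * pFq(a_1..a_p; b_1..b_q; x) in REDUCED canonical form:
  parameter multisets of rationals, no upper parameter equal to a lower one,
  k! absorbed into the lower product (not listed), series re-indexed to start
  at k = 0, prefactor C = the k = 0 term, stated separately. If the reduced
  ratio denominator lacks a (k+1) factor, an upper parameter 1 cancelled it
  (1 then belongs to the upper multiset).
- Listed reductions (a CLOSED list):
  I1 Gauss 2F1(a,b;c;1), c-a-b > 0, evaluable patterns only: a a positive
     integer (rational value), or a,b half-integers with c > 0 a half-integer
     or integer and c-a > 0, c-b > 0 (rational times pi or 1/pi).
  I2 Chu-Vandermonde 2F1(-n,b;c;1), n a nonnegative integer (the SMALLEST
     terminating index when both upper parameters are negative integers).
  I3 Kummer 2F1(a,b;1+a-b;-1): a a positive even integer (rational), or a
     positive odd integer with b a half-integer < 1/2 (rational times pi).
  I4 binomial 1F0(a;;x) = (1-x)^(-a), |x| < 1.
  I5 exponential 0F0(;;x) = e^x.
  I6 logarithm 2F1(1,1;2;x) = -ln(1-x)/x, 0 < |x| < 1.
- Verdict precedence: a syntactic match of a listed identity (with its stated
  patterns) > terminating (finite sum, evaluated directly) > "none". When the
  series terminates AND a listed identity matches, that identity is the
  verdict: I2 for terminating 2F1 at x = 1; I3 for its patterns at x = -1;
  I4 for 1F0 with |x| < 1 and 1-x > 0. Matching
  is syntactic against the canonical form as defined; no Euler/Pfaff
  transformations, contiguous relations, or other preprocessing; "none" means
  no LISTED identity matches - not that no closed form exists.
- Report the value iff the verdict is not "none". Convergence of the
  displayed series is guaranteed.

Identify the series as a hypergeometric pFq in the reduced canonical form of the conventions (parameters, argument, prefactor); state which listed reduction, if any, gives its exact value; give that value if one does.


Classification (C = -\frac{8}{3}): 2F1 with upper {-\frac{1}{2}, \frac{5}{2}}, lower {8}, argument x = 1. Verdict (x = 1): Gauss (I1, half-integer pattern) applies (x = 1; upper {-\frac{1}{2}, \frac{5}{2}} half-integers, c = 8 in the evaluable pattern). Sum: \left(-\frac{8388608}{1216215}\right) / \pi.

The tell: from the first term -\frac{8}{3}: the factor k + 3/2 cancels (top and bottom), leaving prefactor -8/3.
Step ratio: r(k) = 1 * (k-\frac{1}{2}) (k+\frac{5}{2}) / [(k+8) (k+1)] - rational in k, leading ratio 1; with t_0 = -\frac{8}{3}, classification follows.


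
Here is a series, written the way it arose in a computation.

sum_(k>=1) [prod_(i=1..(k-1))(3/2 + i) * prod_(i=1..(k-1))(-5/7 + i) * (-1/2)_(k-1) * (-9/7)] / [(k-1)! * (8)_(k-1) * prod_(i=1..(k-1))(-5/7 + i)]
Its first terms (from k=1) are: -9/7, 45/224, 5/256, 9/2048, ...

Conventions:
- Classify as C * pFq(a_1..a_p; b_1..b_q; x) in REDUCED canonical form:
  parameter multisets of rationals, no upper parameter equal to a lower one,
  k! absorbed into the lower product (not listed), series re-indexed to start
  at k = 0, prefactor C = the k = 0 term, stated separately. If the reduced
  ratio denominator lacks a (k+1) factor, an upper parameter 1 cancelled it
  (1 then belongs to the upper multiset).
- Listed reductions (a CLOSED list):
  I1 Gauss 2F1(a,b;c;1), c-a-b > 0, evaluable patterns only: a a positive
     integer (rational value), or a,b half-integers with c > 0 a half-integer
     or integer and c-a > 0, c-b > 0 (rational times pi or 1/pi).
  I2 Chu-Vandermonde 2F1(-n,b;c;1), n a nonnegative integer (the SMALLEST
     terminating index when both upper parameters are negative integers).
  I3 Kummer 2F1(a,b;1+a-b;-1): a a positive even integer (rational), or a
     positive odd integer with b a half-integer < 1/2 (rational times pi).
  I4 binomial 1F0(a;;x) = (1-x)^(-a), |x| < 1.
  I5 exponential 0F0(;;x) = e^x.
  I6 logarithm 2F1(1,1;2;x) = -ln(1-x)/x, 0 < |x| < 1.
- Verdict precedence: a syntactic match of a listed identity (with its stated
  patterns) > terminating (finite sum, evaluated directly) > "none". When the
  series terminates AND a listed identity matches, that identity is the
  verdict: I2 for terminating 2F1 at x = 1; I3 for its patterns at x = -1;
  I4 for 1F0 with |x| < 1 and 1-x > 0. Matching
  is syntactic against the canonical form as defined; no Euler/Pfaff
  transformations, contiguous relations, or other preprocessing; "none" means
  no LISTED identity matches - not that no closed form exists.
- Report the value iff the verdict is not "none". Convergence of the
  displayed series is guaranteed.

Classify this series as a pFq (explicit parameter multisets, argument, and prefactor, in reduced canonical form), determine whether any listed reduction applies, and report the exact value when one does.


Canonical form: C = -9/7 times 2F1 with upper {-1/2, 5/2}, lower {8}, x = 1. Verdict: Gauss's theorem I1 (half-integer case) applies (x = 1; upper {-1/2, 5/2} half-integers, c = 8 in the evaluable pattern). Value: (-1048576/315315) / pi.

Key step: from the first term -9/7: the running product (prefactor -9/7) telescopes to a rising factorial.
Consecutive-term ratio: r(k) = 1 * (k-1/2) (k+5/2) / [(k+8) (k+1)] - poly over poly, x = 1 from leading terms; C = -9/7 at k = 0.


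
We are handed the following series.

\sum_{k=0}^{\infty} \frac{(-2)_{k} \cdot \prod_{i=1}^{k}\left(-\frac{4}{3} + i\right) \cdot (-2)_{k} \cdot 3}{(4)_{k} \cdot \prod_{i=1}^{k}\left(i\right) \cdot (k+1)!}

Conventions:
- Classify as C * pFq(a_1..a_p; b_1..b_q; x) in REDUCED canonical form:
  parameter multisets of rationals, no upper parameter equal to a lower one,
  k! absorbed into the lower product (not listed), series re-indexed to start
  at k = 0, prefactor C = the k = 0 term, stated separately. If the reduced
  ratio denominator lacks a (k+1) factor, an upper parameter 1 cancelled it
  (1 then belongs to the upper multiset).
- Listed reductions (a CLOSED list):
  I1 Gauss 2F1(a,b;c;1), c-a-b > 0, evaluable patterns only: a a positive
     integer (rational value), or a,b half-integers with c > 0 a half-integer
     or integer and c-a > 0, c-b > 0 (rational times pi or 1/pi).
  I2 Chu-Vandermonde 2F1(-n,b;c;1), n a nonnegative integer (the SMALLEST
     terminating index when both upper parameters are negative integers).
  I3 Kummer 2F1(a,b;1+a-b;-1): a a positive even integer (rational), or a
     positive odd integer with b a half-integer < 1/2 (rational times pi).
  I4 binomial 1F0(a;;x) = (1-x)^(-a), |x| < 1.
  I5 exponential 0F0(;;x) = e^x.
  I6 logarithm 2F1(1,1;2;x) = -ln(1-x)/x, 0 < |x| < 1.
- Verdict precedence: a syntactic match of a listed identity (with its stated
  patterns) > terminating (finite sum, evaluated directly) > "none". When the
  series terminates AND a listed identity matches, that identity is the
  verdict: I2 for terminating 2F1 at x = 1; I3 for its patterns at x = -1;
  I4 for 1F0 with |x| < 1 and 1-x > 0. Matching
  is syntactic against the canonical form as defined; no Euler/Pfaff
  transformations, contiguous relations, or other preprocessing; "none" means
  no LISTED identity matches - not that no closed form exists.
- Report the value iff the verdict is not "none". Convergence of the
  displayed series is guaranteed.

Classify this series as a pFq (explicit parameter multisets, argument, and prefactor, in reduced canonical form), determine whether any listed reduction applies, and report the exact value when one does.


Classification (C = 3): 3F2 with upper {-2, -2, -\frac{1}{3}}, lower {2, 4}, argument x = 1. Verdict: terminating - no listed pattern fits, but -2 in the upper list cuts the series at k = 2; direct evaluation. Sum: \frac{112}{45}.

Key step: with t_0 = 3, the denominator's factorial ratio (C = 3, x = 1) is a lower Pochhammer.
Term ratio: r(k) = 1 * (k-2) (k-2) (k-\frac{1}{3}) / [(k+2) (k+4) (k+1)] ; factor over Q: parameters, x = 1, and C = 3.


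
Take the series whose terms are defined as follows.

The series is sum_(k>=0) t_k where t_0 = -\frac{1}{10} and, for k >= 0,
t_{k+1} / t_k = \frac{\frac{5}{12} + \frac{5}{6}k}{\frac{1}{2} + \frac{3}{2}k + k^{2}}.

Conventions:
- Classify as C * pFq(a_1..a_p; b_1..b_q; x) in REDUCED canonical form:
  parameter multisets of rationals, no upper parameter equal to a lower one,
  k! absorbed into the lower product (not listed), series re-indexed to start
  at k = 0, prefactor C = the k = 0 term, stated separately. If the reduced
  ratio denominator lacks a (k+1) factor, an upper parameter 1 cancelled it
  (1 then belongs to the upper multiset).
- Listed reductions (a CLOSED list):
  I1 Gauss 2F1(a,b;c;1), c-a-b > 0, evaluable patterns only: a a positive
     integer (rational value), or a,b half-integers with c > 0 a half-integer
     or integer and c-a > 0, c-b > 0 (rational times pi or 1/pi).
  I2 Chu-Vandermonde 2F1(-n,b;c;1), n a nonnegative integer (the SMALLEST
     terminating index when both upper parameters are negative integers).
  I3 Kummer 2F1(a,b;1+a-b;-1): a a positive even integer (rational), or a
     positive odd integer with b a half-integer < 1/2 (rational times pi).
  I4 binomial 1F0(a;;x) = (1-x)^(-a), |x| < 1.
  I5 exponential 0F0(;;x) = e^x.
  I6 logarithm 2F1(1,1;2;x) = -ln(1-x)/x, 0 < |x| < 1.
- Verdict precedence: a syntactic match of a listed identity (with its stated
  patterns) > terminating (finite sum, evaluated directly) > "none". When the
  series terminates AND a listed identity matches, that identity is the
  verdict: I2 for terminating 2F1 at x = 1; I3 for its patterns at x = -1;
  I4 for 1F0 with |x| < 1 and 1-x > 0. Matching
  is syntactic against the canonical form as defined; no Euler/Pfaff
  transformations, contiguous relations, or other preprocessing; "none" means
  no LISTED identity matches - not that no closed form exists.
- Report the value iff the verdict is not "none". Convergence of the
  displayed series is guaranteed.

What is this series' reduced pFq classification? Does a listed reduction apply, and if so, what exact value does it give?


x = \frac{5}{6} here; the reduced form reads 0F0, upper {-}, lower {-}, C = -\frac{1}{10}. Verdict at x = \frac{5}{6}: the I5 exponential reduction matches (the 0F0 exponential series at x = \frac{5}{6}). Its exact value is \left(-\frac{1}{10}\right) \cdot e^{\frac{5}{6}}.

Structural cue: x = \frac{5}{6} and roots of the ratio polynomials (prefactor -1/10) are the negated parameters.
Consecutive-term ratio: r(k) = \frac{5}{6} * 1 / [(k+1)] ; factor over Q: parameters, x = \frac{5}{6}, and C = -\frac{1}{10}.


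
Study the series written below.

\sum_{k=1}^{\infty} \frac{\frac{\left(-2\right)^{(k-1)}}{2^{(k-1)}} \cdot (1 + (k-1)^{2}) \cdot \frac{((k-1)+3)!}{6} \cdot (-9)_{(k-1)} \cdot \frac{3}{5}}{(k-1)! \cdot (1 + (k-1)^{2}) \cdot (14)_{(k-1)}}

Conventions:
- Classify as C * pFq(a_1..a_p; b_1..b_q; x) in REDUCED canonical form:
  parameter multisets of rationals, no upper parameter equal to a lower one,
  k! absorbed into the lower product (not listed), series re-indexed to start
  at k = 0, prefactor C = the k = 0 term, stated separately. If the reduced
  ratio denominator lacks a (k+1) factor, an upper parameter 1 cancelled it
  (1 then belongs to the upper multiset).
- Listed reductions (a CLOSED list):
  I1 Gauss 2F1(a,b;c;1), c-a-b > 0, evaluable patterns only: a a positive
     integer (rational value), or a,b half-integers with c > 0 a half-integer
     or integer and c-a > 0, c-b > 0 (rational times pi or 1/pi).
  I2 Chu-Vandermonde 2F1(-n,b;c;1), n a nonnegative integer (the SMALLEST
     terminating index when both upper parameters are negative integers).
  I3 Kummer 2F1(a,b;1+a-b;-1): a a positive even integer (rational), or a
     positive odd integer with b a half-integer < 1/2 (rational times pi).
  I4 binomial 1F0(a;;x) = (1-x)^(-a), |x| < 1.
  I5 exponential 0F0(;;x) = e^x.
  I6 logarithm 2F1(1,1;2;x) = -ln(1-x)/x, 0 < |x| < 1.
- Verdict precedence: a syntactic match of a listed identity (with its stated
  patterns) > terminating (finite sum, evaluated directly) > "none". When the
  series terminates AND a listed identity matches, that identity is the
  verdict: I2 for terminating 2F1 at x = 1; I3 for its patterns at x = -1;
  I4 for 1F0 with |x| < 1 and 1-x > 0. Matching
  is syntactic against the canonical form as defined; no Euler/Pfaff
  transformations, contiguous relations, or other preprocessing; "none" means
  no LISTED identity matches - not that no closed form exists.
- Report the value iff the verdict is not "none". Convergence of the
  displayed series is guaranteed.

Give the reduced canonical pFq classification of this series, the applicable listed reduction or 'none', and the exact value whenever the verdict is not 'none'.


This is \frac{3}{5} * 2F1(-9, 4; 14; -1) in reduced canonical form. Verdict: the Kummer evaluation I3 fires (x = -1; c = 14 equals 1+a-b for upper {-9, 4}: listed pattern). Exact value: \frac{39}{5}.

Key observation: t_0 being \frac{3}{5}, the factorial ratio (C = 3/5) (k+a-1)!/(a-1)! is a rising factorial (a)_k.
Step ratio: r(k) = -1 * (k-9) (k+4) / [(k+14) (k+1)] - poly over poly, x = -1 from leading terms; C = \frac{3}{5} at k = 0.


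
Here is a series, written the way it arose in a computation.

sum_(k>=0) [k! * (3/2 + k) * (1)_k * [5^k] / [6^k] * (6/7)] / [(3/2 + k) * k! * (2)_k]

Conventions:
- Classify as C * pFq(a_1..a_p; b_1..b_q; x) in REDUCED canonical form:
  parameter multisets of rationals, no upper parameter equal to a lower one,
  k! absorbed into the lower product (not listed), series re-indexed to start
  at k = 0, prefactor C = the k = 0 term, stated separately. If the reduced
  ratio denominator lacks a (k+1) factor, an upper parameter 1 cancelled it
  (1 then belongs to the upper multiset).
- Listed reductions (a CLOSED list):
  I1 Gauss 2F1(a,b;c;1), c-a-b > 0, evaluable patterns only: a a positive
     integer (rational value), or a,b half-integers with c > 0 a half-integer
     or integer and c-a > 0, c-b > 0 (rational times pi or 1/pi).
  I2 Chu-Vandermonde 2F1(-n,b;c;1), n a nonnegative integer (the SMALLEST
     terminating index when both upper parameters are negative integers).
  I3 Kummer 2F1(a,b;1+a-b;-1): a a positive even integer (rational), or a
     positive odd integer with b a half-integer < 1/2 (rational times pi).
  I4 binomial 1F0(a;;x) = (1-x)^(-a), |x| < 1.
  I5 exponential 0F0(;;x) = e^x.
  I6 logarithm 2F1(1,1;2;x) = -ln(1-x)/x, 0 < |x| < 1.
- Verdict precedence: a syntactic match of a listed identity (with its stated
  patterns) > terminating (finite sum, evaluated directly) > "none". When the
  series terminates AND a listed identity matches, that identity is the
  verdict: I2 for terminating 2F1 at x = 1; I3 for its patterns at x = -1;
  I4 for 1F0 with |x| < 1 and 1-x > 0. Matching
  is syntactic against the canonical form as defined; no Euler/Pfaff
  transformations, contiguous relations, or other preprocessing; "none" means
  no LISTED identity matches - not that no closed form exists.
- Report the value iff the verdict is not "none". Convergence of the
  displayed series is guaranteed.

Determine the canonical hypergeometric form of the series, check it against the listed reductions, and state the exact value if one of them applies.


x = 5/6 here; the reduced form reads 2F1, upper {1, 1}, lower {2}, C = 6/7. Verdict: the logarithmic series (I6) matches (the logarithm: parameters (1,1;2), x = 5/6). Exact value: (-36/35) * ln(1/6).

Structural cue: t_0 = 6/7 here, and the factorial ratio (C = 6/7) (k+a-1)!/(a-1)! is a rising factorial (a)_k.
Ratio: r(k) = (5/6) * (k+1) (k+1) / [(k+2) (k+1)] - rational in k. x = (5/6); t_0 = 6/7; negate the roots.


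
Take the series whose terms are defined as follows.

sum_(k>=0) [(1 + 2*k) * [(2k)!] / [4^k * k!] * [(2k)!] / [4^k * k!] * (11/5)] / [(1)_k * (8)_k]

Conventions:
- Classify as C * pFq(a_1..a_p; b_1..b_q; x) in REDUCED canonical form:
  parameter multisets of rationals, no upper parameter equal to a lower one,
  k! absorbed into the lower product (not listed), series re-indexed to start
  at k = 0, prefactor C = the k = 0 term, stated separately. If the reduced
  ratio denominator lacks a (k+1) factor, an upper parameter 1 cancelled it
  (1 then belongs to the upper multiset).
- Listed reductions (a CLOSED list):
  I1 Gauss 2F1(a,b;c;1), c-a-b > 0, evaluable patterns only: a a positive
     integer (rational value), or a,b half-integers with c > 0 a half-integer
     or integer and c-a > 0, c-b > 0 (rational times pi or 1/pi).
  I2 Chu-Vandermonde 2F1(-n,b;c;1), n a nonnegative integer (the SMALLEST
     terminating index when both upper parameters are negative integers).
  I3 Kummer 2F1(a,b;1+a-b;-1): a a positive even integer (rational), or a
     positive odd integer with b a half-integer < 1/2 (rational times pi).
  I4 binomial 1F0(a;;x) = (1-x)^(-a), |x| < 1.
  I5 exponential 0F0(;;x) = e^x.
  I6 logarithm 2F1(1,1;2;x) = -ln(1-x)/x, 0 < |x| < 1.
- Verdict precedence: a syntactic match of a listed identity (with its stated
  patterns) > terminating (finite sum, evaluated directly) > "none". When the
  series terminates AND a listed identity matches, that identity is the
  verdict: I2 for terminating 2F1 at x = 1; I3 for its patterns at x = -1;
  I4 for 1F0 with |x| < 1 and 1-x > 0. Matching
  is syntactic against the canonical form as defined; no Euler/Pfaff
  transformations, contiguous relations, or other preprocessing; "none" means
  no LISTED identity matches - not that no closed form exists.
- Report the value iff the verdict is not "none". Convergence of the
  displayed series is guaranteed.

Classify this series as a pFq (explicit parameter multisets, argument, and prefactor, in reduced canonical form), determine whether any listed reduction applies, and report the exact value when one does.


Classification (C = 11/5): 2F1 with upper {1/2, 3/2}, lower {8}, argument x = 1. Verdict: the half-integer Gauss pattern (I1) fires (x = 1; upper {1/2, 3/2} half-integers, c = 8 in the evaluable pattern). Its exact value is (1048576/135135) / pi.

First insight: t_0 being 11/5, (1)_k (C = 11/5) is k! itself.
Step ratio: r(k) = 1 * (k+1/2) (k+3/2) / [(k+8) (k+1)] - rational; roots negated = parameters, x = 1, C = 11/5.


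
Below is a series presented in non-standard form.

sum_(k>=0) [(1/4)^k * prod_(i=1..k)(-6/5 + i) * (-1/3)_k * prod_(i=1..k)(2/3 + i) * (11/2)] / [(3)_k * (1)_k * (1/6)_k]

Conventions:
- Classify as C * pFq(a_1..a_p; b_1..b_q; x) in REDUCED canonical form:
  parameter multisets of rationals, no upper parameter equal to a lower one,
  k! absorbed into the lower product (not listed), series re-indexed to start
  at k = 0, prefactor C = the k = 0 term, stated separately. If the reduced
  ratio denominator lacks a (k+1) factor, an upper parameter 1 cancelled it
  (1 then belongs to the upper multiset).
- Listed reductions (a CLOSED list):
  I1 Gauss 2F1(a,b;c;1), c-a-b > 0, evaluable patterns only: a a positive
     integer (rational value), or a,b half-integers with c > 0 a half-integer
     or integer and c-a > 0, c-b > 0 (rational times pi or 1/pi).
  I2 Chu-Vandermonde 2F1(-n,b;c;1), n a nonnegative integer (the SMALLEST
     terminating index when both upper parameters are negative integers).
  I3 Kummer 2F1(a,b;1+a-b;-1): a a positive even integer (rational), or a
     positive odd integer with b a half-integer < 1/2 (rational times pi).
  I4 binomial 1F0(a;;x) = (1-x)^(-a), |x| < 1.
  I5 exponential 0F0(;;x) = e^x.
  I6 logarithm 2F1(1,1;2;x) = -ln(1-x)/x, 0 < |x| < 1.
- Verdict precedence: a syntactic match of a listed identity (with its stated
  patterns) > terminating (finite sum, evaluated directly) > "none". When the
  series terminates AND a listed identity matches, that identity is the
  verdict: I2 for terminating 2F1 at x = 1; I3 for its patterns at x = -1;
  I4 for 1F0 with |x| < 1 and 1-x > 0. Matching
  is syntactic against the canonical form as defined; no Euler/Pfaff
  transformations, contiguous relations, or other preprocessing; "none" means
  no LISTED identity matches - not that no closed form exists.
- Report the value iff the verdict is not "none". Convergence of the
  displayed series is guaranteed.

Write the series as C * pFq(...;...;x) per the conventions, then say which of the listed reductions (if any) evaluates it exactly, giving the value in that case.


Classification (C = 11/2): 3F2 with upper {-1/3, -1/5, 5/3}, lower {1/6, 3}, argument x = 1/4. Verdict: none. Every listed pattern misses the 3F2 form at 1/4, upper {-1/3, -1/5, 5/3}.

First insight: t_0 = 11/2 here, and (1)_k (C = 11/2) is k! itself.
Term ratio: r(k) = (1/4) * (k-1/3) (k-1/5) (k+5/3) / [(k+1/6) (k+3) (k+1)] - poly over poly, x = (1/4) from leading terms; C = 11/2 at k = 0.


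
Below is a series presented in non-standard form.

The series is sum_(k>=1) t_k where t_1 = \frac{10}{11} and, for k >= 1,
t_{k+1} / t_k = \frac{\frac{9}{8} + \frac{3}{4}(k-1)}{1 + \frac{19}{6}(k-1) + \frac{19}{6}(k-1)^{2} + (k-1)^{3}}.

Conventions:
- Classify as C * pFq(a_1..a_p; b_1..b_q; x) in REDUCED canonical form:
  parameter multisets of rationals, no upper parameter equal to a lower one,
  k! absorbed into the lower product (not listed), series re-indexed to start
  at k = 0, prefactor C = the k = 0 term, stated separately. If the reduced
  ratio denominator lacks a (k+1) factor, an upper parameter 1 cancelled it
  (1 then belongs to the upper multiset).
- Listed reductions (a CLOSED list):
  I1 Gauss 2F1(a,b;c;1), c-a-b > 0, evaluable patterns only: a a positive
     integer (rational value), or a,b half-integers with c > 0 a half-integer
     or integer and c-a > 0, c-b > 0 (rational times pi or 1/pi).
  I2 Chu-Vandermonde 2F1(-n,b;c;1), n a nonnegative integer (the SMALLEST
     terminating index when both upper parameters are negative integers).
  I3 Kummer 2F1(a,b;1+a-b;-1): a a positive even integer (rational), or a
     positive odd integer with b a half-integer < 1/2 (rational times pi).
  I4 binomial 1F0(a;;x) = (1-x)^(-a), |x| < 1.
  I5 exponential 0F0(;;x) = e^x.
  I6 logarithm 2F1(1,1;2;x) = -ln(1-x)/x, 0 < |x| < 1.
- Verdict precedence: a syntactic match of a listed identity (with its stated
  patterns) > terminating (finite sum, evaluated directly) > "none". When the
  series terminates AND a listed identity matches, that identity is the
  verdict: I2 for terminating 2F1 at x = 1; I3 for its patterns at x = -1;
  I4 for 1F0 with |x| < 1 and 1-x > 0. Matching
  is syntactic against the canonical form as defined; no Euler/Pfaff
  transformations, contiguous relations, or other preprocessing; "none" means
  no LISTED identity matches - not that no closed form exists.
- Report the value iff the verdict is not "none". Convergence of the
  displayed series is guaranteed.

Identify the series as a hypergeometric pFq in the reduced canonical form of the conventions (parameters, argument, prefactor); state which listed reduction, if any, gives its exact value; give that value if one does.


This is \frac{10}{11} * 0F1(-; \frac{2}{3}; \frac{3}{4}) in reduced canonical form. Verdict: none. A 0F1 with upper {-} fits none of I1-I6 at x = \frac{3}{4}; the sum runs forever.

Key observation: x = \frac{3}{4} and the expanded ratio factors over Q; C = 10/11, x = 3/4, roots give parameters.
Consecutive-term ratio: r(k) = \frac{3}{4} * 1 / [(k+\frac{2}{3}) (k+1)] - rational in k, leading ratio \frac{3}{4}; with t_0 = \frac{10}{11}, classification follows.
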